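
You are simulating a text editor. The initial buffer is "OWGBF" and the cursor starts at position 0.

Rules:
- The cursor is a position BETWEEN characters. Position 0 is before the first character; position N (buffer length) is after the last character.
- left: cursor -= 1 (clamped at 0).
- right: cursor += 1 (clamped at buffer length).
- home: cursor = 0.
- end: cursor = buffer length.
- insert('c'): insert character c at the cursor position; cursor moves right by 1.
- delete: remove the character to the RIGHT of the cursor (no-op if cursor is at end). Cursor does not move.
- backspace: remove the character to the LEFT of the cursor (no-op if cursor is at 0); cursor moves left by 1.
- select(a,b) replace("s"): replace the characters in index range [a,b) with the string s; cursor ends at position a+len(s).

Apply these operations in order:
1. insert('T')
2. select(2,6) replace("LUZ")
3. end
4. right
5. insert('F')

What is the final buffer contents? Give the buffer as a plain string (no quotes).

Answer: TOLUZF

Derivation:
After op 1 (insert('T')): buf='TOWGBF' cursor=1
After op 2 (select(2,6) replace("LUZ")): buf='TOLUZ' cursor=5
After op 3 (end): buf='TOLUZ' cursor=5
After op 4 (right): buf='TOLUZ' cursor=5
After op 5 (insert('F')): buf='TOLUZF' cursor=6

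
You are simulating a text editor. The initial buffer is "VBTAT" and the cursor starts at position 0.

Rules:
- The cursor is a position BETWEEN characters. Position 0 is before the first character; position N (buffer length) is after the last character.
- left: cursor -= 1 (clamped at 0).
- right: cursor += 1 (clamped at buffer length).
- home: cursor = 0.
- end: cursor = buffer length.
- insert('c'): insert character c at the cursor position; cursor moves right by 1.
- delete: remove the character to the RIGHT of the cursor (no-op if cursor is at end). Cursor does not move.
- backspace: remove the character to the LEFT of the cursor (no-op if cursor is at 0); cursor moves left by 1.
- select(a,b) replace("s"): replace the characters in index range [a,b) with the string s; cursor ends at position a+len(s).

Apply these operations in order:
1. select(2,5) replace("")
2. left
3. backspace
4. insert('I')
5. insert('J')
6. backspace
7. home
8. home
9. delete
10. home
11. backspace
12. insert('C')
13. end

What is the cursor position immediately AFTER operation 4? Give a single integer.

After op 1 (select(2,5) replace("")): buf='VB' cursor=2
After op 2 (left): buf='VB' cursor=1
After op 3 (backspace): buf='B' cursor=0
After op 4 (insert('I')): buf='IB' cursor=1

Answer: 1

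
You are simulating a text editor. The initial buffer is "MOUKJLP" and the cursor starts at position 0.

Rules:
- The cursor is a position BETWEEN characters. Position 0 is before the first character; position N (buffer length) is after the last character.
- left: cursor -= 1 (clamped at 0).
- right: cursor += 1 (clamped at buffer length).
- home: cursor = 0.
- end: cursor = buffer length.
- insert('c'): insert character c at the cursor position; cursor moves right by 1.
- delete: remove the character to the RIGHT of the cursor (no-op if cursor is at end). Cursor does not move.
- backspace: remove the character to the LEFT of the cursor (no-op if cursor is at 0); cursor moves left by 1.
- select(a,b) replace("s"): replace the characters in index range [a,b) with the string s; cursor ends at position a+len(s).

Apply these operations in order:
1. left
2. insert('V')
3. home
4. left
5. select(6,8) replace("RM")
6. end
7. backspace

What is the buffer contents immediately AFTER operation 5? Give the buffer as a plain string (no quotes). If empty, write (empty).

After op 1 (left): buf='MOUKJLP' cursor=0
After op 2 (insert('V')): buf='VMOUKJLP' cursor=1
After op 3 (home): buf='VMOUKJLP' cursor=0
After op 4 (left): buf='VMOUKJLP' cursor=0
After op 5 (select(6,8) replace("RM")): buf='VMOUKJRM' cursor=8

Answer: VMOUKJRM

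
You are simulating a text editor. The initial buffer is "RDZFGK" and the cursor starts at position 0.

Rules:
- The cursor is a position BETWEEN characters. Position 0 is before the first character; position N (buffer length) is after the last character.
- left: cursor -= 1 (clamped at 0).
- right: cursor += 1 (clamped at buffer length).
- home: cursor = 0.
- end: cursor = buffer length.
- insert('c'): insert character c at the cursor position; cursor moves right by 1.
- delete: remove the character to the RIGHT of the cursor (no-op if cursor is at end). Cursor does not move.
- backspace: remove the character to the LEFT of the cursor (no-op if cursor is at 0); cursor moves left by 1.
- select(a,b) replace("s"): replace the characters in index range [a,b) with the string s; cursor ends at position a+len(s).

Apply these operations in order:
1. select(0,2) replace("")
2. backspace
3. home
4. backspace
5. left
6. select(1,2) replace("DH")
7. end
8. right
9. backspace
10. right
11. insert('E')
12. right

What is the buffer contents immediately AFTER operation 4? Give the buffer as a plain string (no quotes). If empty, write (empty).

Answer: ZFGK

Derivation:
After op 1 (select(0,2) replace("")): buf='ZFGK' cursor=0
After op 2 (backspace): buf='ZFGK' cursor=0
After op 3 (home): buf='ZFGK' cursor=0
After op 4 (backspace): buf='ZFGK' cursor=0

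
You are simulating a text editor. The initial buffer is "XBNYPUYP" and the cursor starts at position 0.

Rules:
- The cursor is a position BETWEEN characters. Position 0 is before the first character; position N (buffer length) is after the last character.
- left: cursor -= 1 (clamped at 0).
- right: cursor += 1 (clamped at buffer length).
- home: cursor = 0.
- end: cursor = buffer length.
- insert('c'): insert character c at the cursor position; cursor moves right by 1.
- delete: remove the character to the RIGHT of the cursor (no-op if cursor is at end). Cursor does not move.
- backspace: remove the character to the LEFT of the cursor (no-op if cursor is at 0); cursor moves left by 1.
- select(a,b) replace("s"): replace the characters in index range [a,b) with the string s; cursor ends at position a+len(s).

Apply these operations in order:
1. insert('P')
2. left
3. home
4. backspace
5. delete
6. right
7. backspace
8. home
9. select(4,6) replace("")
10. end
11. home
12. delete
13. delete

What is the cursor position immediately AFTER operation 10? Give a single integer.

After op 1 (insert('P')): buf='PXBNYPUYP' cursor=1
After op 2 (left): buf='PXBNYPUYP' cursor=0
After op 3 (home): buf='PXBNYPUYP' cursor=0
After op 4 (backspace): buf='PXBNYPUYP' cursor=0
After op 5 (delete): buf='XBNYPUYP' cursor=0
After op 6 (right): buf='XBNYPUYP' cursor=1
After op 7 (backspace): buf='BNYPUYP' cursor=0
After op 8 (home): buf='BNYPUYP' cursor=0
After op 9 (select(4,6) replace("")): buf='BNYPP' cursor=4
After op 10 (end): buf='BNYPP' cursor=5

Answer: 5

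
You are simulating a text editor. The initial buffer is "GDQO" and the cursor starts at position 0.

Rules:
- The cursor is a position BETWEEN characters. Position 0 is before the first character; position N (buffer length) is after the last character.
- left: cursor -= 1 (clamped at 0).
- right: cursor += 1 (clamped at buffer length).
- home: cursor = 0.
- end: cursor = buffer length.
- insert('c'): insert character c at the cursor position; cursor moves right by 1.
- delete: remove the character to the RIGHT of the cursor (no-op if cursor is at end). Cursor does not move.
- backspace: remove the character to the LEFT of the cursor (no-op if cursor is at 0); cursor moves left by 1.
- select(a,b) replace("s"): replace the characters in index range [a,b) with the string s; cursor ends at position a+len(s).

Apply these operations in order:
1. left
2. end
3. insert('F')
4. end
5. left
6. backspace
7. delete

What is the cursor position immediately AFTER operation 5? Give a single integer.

Answer: 4

Derivation:
After op 1 (left): buf='GDQO' cursor=0
After op 2 (end): buf='GDQO' cursor=4
After op 3 (insert('F')): buf='GDQOF' cursor=5
After op 4 (end): buf='GDQOF' cursor=5
After op 5 (left): buf='GDQOF' cursor=4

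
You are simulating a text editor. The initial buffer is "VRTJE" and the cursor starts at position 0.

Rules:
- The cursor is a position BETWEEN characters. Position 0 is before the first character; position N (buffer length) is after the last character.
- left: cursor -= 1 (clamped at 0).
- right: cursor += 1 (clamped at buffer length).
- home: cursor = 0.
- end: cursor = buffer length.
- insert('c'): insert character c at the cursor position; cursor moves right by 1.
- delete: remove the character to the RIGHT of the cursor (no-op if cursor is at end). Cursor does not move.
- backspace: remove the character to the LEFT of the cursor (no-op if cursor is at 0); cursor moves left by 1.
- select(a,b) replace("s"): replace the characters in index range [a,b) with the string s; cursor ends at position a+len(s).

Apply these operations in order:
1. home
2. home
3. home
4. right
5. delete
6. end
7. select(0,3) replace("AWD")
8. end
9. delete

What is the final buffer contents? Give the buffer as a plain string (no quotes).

Answer: AWDE

Derivation:
After op 1 (home): buf='VRTJE' cursor=0
After op 2 (home): buf='VRTJE' cursor=0
After op 3 (home): buf='VRTJE' cursor=0
After op 4 (right): buf='VRTJE' cursor=1
After op 5 (delete): buf='VTJE' cursor=1
After op 6 (end): buf='VTJE' cursor=4
After op 7 (select(0,3) replace("AWD")): buf='AWDE' cursor=3
After op 8 (end): buf='AWDE' cursor=4
After op 9 (delete): buf='AWDE' cursor=4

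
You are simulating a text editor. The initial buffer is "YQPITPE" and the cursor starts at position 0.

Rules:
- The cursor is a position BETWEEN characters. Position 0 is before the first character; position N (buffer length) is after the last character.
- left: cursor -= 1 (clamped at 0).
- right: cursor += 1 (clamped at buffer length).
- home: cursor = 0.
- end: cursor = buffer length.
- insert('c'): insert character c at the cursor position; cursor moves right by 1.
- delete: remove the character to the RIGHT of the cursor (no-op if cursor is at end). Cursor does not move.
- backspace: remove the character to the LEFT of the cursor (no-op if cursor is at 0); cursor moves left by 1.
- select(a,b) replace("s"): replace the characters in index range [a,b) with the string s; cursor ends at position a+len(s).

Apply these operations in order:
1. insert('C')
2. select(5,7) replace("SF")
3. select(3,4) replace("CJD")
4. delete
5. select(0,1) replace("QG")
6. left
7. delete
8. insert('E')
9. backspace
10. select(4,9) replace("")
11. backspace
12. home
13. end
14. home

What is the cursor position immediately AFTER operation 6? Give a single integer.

Answer: 1

Derivation:
After op 1 (insert('C')): buf='CYQPITPE' cursor=1
After op 2 (select(5,7) replace("SF")): buf='CYQPISFE' cursor=7
After op 3 (select(3,4) replace("CJD")): buf='CYQCJDISFE' cursor=6
After op 4 (delete): buf='CYQCJDSFE' cursor=6
After op 5 (select(0,1) replace("QG")): buf='QGYQCJDSFE' cursor=2
After op 6 (left): buf='QGYQCJDSFE' cursor=1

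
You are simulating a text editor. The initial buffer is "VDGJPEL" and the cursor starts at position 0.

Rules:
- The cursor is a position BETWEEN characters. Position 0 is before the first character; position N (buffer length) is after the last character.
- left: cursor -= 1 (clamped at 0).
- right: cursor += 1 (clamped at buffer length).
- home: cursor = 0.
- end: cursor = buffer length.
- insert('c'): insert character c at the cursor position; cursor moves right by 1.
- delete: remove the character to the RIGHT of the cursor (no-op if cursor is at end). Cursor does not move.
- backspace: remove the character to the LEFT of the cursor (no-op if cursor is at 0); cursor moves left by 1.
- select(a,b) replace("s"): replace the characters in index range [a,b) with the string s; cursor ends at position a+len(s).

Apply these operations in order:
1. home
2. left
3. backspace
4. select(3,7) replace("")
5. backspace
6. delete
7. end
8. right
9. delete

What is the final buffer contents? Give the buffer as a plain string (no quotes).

After op 1 (home): buf='VDGJPEL' cursor=0
After op 2 (left): buf='VDGJPEL' cursor=0
After op 3 (backspace): buf='VDGJPEL' cursor=0
After op 4 (select(3,7) replace("")): buf='VDG' cursor=3
After op 5 (backspace): buf='VD' cursor=2
After op 6 (delete): buf='VD' cursor=2
After op 7 (end): buf='VD' cursor=2
After op 8 (right): buf='VD' cursor=2
After op 9 (delete): buf='VD' cursor=2

Answer: VD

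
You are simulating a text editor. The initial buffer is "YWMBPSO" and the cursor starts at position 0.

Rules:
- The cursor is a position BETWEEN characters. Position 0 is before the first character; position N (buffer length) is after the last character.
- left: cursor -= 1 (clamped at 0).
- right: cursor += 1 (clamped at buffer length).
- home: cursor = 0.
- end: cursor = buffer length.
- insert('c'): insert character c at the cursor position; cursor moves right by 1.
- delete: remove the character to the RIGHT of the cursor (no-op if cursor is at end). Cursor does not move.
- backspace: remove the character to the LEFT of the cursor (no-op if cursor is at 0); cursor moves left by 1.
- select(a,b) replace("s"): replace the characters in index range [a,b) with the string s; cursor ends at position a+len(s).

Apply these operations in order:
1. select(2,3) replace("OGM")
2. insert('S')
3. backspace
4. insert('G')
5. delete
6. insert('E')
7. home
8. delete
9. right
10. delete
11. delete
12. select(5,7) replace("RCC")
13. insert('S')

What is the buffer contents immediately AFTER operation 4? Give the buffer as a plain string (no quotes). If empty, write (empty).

Answer: YWOGMGBPSO

Derivation:
After op 1 (select(2,3) replace("OGM")): buf='YWOGMBPSO' cursor=5
After op 2 (insert('S')): buf='YWOGMSBPSO' cursor=6
After op 3 (backspace): buf='YWOGMBPSO' cursor=5
After op 4 (insert('G')): buf='YWOGMGBPSO' cursor=6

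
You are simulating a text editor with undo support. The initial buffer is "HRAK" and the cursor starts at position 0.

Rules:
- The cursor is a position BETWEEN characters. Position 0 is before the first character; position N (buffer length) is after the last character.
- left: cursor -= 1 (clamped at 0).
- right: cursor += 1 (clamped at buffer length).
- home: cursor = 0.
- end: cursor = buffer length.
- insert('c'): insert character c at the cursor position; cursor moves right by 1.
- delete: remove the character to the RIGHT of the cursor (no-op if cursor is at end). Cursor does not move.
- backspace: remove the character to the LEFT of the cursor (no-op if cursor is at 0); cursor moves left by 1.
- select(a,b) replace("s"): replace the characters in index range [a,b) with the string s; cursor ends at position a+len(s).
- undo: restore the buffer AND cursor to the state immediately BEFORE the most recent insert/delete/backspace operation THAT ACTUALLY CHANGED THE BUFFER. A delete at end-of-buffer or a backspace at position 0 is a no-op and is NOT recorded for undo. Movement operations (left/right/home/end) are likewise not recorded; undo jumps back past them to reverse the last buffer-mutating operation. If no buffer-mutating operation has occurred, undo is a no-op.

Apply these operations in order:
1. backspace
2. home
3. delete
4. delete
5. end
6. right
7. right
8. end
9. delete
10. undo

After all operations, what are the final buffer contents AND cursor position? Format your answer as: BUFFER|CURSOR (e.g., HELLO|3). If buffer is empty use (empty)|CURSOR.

After op 1 (backspace): buf='HRAK' cursor=0
After op 2 (home): buf='HRAK' cursor=0
After op 3 (delete): buf='RAK' cursor=0
After op 4 (delete): buf='AK' cursor=0
After op 5 (end): buf='AK' cursor=2
After op 6 (right): buf='AK' cursor=2
After op 7 (right): buf='AK' cursor=2
After op 8 (end): buf='AK' cursor=2
After op 9 (delete): buf='AK' cursor=2
After op 10 (undo): buf='RAK' cursor=0

Answer: RAK|0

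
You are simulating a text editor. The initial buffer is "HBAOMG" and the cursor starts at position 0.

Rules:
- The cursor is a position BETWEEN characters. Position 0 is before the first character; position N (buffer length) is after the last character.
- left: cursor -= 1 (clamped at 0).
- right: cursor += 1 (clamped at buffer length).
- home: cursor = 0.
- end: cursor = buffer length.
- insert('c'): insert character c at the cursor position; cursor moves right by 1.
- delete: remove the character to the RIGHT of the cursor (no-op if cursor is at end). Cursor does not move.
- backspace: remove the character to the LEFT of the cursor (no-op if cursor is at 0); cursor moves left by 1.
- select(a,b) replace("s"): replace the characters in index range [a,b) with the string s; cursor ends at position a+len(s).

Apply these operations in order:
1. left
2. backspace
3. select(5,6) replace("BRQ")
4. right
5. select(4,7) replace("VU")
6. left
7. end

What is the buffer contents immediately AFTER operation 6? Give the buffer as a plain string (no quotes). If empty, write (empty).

Answer: HBAOVUQ

Derivation:
After op 1 (left): buf='HBAOMG' cursor=0
After op 2 (backspace): buf='HBAOMG' cursor=0
After op 3 (select(5,6) replace("BRQ")): buf='HBAOMBRQ' cursor=8
After op 4 (right): buf='HBAOMBRQ' cursor=8
After op 5 (select(4,7) replace("VU")): buf='HBAOVUQ' cursor=6
After op 6 (left): buf='HBAOVUQ' cursor=5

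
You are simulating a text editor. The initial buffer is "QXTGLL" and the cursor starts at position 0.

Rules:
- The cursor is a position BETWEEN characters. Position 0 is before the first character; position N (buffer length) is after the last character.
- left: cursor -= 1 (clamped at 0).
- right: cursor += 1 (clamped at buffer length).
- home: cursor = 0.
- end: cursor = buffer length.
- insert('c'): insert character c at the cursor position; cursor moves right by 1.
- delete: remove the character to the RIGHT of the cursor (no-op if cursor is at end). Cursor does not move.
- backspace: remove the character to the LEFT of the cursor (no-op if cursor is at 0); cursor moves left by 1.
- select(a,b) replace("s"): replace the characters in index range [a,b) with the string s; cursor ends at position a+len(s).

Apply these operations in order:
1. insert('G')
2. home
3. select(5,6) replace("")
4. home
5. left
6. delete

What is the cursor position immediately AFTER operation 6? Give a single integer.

After op 1 (insert('G')): buf='GQXTGLL' cursor=1
After op 2 (home): buf='GQXTGLL' cursor=0
After op 3 (select(5,6) replace("")): buf='GQXTGL' cursor=5
After op 4 (home): buf='GQXTGL' cursor=0
After op 5 (left): buf='GQXTGL' cursor=0
After op 6 (delete): buf='QXTGL' cursor=0

Answer: 0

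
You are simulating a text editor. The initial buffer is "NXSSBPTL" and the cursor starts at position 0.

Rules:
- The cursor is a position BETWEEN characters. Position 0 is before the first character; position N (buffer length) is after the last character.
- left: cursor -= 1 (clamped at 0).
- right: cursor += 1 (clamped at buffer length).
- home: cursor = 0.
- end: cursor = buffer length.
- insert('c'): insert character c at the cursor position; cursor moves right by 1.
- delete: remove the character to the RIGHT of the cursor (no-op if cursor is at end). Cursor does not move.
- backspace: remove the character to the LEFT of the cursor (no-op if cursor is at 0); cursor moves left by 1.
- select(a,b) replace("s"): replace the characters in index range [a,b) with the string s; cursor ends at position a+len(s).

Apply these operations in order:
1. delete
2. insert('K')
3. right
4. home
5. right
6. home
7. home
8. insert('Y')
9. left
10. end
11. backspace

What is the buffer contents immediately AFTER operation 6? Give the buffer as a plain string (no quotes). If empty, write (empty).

Answer: KXSSBPTL

Derivation:
After op 1 (delete): buf='XSSBPTL' cursor=0
After op 2 (insert('K')): buf='KXSSBPTL' cursor=1
After op 3 (right): buf='KXSSBPTL' cursor=2
After op 4 (home): buf='KXSSBPTL' cursor=0
After op 5 (right): buf='KXSSBPTL' cursor=1
After op 6 (home): buf='KXSSBPTL' cursor=0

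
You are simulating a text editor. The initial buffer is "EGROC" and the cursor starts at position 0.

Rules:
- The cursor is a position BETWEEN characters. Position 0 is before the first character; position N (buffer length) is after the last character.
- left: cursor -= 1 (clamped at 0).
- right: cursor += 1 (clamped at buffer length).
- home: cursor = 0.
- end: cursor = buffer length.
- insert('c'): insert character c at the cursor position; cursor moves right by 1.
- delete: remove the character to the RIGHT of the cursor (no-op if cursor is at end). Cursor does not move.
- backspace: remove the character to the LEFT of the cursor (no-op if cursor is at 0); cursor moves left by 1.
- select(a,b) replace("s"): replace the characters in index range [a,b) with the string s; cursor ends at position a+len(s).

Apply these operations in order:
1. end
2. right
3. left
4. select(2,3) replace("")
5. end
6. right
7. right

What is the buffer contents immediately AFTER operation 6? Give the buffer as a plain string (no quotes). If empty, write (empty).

Answer: EGOC

Derivation:
After op 1 (end): buf='EGROC' cursor=5
After op 2 (right): buf='EGROC' cursor=5
After op 3 (left): buf='EGROC' cursor=4
After op 4 (select(2,3) replace("")): buf='EGOC' cursor=2
After op 5 (end): buf='EGOC' cursor=4
After op 6 (right): buf='EGOC' cursor=4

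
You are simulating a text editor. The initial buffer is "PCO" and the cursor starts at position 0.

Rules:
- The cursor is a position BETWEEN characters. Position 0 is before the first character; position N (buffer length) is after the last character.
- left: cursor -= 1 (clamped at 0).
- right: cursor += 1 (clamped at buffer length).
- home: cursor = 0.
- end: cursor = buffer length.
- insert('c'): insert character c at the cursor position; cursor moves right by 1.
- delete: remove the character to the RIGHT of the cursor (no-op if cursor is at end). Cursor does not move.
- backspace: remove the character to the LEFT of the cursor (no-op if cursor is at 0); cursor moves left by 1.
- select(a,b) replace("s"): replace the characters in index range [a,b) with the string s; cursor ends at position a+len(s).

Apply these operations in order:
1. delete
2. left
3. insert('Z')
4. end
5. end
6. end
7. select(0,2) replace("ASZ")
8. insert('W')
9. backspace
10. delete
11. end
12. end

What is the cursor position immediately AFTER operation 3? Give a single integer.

Answer: 1

Derivation:
After op 1 (delete): buf='CO' cursor=0
After op 2 (left): buf='CO' cursor=0
After op 3 (insert('Z')): buf='ZCO' cursor=1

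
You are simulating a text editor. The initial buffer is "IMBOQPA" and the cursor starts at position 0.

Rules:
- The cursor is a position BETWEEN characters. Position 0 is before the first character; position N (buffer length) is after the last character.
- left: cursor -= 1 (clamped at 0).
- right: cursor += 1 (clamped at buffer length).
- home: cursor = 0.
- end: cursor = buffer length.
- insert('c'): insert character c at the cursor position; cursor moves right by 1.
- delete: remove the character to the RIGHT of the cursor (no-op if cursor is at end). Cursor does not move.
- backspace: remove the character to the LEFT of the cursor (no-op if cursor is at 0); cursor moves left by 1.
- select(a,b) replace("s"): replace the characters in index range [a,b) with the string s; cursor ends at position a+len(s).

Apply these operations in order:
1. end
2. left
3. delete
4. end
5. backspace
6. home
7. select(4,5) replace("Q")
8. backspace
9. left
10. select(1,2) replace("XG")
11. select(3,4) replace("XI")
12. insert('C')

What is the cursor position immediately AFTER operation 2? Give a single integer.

Answer: 6

Derivation:
After op 1 (end): buf='IMBOQPA' cursor=7
After op 2 (left): buf='IMBOQPA' cursor=6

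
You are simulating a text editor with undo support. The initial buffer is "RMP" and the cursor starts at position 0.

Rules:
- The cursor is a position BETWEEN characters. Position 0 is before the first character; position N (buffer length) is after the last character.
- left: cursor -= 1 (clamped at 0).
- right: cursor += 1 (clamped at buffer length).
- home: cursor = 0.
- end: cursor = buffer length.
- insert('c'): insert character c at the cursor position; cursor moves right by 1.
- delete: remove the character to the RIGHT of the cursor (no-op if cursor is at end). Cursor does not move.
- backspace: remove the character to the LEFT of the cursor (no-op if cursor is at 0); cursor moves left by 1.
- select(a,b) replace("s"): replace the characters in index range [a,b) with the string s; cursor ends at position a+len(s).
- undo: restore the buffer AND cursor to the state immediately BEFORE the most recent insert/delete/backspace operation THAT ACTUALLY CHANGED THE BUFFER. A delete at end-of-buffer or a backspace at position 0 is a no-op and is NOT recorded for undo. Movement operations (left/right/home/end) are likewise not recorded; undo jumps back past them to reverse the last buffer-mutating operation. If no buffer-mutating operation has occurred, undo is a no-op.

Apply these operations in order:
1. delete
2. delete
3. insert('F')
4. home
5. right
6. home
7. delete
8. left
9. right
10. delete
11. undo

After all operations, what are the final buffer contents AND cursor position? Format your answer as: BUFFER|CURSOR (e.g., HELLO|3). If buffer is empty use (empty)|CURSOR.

Answer: FP|0

Derivation:
After op 1 (delete): buf='MP' cursor=0
After op 2 (delete): buf='P' cursor=0
After op 3 (insert('F')): buf='FP' cursor=1
After op 4 (home): buf='FP' cursor=0
After op 5 (right): buf='FP' cursor=1
After op 6 (home): buf='FP' cursor=0
After op 7 (delete): buf='P' cursor=0
After op 8 (left): buf='P' cursor=0
After op 9 (right): buf='P' cursor=1
After op 10 (delete): buf='P' cursor=1
After op 11 (undo): buf='FP' cursor=0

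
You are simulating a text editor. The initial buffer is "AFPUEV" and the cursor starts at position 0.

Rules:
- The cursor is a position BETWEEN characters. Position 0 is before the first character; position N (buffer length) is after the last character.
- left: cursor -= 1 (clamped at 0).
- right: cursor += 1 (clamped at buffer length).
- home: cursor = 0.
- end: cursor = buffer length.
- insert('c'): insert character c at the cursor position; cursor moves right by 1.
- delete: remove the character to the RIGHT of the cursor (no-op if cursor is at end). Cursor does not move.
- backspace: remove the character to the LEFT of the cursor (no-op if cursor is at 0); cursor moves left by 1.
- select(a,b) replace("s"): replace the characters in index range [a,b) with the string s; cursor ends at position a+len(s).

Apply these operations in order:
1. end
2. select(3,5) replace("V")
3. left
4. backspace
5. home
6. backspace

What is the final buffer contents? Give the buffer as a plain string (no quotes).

After op 1 (end): buf='AFPUEV' cursor=6
After op 2 (select(3,5) replace("V")): buf='AFPVV' cursor=4
After op 3 (left): buf='AFPVV' cursor=3
After op 4 (backspace): buf='AFVV' cursor=2
After op 5 (home): buf='AFVV' cursor=0
After op 6 (backspace): buf='AFVV' cursor=0

Answer: AFVV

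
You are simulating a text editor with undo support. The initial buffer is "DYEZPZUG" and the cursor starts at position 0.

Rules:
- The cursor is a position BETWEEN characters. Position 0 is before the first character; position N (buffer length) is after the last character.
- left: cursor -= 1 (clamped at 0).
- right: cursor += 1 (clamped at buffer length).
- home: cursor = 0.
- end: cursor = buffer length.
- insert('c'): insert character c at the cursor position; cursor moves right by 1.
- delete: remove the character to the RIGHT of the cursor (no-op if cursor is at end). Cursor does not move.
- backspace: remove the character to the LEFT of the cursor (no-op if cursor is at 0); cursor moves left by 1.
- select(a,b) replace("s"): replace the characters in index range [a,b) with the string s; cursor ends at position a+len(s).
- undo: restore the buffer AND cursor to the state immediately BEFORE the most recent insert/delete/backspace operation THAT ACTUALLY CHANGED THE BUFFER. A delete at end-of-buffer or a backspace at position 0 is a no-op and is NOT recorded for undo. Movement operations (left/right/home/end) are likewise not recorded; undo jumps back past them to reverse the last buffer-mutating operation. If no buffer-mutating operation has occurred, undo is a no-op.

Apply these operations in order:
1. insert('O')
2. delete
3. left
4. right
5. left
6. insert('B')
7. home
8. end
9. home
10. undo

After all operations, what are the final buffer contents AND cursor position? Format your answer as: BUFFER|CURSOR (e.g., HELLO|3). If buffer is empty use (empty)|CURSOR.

After op 1 (insert('O')): buf='ODYEZPZUG' cursor=1
After op 2 (delete): buf='OYEZPZUG' cursor=1
After op 3 (left): buf='OYEZPZUG' cursor=0
After op 4 (right): buf='OYEZPZUG' cursor=1
After op 5 (left): buf='OYEZPZUG' cursor=0
After op 6 (insert('B')): buf='BOYEZPZUG' cursor=1
After op 7 (home): buf='BOYEZPZUG' cursor=0
After op 8 (end): buf='BOYEZPZUG' cursor=9
After op 9 (home): buf='BOYEZPZUG' cursor=0
After op 10 (undo): buf='OYEZPZUG' cursor=0

Answer: OYEZPZUG|0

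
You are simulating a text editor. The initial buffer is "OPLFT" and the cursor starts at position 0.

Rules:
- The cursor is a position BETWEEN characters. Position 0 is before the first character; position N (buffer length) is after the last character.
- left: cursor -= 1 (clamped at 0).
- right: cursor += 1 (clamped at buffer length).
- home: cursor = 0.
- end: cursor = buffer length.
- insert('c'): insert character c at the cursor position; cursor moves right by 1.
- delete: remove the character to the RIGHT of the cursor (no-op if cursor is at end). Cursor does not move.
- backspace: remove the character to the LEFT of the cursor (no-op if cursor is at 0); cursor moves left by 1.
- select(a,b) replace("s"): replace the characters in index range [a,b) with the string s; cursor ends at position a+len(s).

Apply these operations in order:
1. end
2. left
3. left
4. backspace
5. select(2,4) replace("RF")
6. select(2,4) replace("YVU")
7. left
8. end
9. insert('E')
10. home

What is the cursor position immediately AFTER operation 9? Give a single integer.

Answer: 6

Derivation:
After op 1 (end): buf='OPLFT' cursor=5
After op 2 (left): buf='OPLFT' cursor=4
After op 3 (left): buf='OPLFT' cursor=3
After op 4 (backspace): buf='OPFT' cursor=2
After op 5 (select(2,4) replace("RF")): buf='OPRF' cursor=4
After op 6 (select(2,4) replace("YVU")): buf='OPYVU' cursor=5
After op 7 (left): buf='OPYVU' cursor=4
After op 8 (end): buf='OPYVU' cursor=5
After op 9 (insert('E')): buf='OPYVUE' cursor=6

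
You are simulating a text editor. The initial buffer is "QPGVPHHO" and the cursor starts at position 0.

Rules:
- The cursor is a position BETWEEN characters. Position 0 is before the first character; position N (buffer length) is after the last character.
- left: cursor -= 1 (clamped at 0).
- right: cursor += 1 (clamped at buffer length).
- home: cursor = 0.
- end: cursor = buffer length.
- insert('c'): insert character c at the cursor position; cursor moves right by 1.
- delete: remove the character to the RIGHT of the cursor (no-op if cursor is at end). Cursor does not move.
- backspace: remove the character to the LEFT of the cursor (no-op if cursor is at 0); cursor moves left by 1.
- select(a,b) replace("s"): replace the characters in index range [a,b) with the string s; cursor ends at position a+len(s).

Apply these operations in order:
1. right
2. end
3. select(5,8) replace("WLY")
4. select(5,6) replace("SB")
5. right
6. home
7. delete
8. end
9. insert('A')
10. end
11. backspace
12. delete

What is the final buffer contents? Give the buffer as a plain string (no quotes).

After op 1 (right): buf='QPGVPHHO' cursor=1
After op 2 (end): buf='QPGVPHHO' cursor=8
After op 3 (select(5,8) replace("WLY")): buf='QPGVPWLY' cursor=8
After op 4 (select(5,6) replace("SB")): buf='QPGVPSBLY' cursor=7
After op 5 (right): buf='QPGVPSBLY' cursor=8
After op 6 (home): buf='QPGVPSBLY' cursor=0
After op 7 (delete): buf='PGVPSBLY' cursor=0
After op 8 (end): buf='PGVPSBLY' cursor=8
After op 9 (insert('A')): buf='PGVPSBLYA' cursor=9
After op 10 (end): buf='PGVPSBLYA' cursor=9
After op 11 (backspace): buf='PGVPSBLY' cursor=8
After op 12 (delete): buf='PGVPSBLY' cursor=8

Answer: PGVPSBLY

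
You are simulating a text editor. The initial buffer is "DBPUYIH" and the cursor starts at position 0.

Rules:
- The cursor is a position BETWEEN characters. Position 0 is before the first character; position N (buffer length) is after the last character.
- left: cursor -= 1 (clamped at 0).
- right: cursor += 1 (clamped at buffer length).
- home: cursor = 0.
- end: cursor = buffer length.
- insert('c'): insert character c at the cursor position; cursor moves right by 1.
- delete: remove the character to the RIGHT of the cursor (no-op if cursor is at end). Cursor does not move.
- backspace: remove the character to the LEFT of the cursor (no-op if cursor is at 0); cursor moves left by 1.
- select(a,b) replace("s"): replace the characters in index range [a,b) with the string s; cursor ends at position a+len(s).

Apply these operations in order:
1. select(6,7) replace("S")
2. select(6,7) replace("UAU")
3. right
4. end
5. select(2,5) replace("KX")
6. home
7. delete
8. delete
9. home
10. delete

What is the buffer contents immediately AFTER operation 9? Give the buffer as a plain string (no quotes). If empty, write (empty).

Answer: KXIUAU

Derivation:
After op 1 (select(6,7) replace("S")): buf='DBPUYIS' cursor=7
After op 2 (select(6,7) replace("UAU")): buf='DBPUYIUAU' cursor=9
After op 3 (right): buf='DBPUYIUAU' cursor=9
After op 4 (end): buf='DBPUYIUAU' cursor=9
After op 5 (select(2,5) replace("KX")): buf='DBKXIUAU' cursor=4
After op 6 (home): buf='DBKXIUAU' cursor=0
After op 7 (delete): buf='BKXIUAU' cursor=0
After op 8 (delete): buf='KXIUAU' cursor=0
After op 9 (home): buf='KXIUAU' cursor=0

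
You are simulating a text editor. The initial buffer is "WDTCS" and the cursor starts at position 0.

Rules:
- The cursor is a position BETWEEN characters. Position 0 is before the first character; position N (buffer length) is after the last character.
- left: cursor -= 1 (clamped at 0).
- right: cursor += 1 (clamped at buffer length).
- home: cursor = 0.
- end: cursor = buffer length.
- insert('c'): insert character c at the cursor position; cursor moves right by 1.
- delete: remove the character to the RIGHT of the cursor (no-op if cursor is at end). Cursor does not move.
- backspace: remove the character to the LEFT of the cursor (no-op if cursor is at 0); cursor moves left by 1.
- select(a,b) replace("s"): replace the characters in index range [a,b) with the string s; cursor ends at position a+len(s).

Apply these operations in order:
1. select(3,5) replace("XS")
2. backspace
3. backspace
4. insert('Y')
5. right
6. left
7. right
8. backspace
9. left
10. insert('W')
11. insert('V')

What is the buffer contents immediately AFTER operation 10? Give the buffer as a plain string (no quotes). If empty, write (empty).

After op 1 (select(3,5) replace("XS")): buf='WDTXS' cursor=5
After op 2 (backspace): buf='WDTX' cursor=4
After op 3 (backspace): buf='WDT' cursor=3
After op 4 (insert('Y')): buf='WDTY' cursor=4
After op 5 (right): buf='WDTY' cursor=4
After op 6 (left): buf='WDTY' cursor=3
After op 7 (right): buf='WDTY' cursor=4
After op 8 (backspace): buf='WDT' cursor=3
After op 9 (left): buf='WDT' cursor=2
After op 10 (insert('W')): buf='WDWT' cursor=3

Answer: WDWT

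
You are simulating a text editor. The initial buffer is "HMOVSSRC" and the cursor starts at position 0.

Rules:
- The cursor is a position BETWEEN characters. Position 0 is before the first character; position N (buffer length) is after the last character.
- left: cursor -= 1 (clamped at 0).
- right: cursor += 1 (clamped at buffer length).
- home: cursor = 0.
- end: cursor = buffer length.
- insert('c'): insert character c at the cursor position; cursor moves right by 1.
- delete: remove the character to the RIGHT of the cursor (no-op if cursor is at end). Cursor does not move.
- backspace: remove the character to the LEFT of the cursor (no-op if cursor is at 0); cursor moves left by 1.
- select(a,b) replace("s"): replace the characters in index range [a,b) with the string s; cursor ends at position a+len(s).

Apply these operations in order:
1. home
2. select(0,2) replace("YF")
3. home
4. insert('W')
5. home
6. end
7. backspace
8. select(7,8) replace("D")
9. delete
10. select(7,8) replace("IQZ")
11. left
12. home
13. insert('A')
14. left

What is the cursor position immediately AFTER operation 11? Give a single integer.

After op 1 (home): buf='HMOVSSRC' cursor=0
After op 2 (select(0,2) replace("YF")): buf='YFOVSSRC' cursor=2
After op 3 (home): buf='YFOVSSRC' cursor=0
After op 4 (insert('W')): buf='WYFOVSSRC' cursor=1
After op 5 (home): buf='WYFOVSSRC' cursor=0
After op 6 (end): buf='WYFOVSSRC' cursor=9
After op 7 (backspace): buf='WYFOVSSR' cursor=8
After op 8 (select(7,8) replace("D")): buf='WYFOVSSD' cursor=8
After op 9 (delete): buf='WYFOVSSD' cursor=8
After op 10 (select(7,8) replace("IQZ")): buf='WYFOVSSIQZ' cursor=10
After op 11 (left): buf='WYFOVSSIQZ' cursor=9

Answer: 9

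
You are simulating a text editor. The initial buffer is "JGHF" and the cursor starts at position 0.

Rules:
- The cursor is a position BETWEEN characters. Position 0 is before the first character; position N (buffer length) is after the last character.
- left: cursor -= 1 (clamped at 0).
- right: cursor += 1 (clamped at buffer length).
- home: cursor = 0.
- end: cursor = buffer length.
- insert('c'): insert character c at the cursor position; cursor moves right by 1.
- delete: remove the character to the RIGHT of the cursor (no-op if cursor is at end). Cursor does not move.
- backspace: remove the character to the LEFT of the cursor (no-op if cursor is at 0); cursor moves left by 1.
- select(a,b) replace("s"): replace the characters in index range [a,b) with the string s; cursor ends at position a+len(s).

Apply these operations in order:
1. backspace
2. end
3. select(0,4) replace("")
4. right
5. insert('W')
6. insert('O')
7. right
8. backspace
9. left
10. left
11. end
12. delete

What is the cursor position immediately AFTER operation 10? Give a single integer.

Answer: 0

Derivation:
After op 1 (backspace): buf='JGHF' cursor=0
After op 2 (end): buf='JGHF' cursor=4
After op 3 (select(0,4) replace("")): buf='(empty)' cursor=0
After op 4 (right): buf='(empty)' cursor=0
After op 5 (insert('W')): buf='W' cursor=1
After op 6 (insert('O')): buf='WO' cursor=2
After op 7 (right): buf='WO' cursor=2
After op 8 (backspace): buf='W' cursor=1
After op 9 (left): buf='W' cursor=0
After op 10 (left): buf='W' cursor=0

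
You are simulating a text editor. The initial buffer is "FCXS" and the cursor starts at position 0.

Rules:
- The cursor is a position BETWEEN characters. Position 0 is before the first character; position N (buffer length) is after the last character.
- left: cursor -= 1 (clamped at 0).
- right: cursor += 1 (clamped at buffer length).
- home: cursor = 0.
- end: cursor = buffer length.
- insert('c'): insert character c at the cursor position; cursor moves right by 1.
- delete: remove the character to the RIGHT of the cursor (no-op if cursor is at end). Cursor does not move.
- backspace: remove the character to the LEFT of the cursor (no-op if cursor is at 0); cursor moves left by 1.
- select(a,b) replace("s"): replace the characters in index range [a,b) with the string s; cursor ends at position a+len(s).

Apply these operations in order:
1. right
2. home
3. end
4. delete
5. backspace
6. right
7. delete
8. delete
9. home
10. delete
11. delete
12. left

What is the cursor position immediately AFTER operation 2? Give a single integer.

Answer: 0

Derivation:
After op 1 (right): buf='FCXS' cursor=1
After op 2 (home): buf='FCXS' cursor=0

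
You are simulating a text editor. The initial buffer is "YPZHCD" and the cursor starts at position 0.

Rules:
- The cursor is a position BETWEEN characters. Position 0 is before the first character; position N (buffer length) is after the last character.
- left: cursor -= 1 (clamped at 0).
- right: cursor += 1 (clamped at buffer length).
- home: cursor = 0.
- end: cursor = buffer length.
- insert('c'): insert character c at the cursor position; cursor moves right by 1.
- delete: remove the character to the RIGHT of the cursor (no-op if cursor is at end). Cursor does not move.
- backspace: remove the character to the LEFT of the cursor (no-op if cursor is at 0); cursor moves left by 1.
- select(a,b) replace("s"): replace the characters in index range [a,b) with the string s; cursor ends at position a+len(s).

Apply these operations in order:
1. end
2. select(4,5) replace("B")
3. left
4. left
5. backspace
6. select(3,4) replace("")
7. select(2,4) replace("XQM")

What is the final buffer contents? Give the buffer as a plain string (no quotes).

Answer: YPXQM

Derivation:
After op 1 (end): buf='YPZHCD' cursor=6
After op 2 (select(4,5) replace("B")): buf='YPZHBD' cursor=5
After op 3 (left): buf='YPZHBD' cursor=4
After op 4 (left): buf='YPZHBD' cursor=3
After op 5 (backspace): buf='YPHBD' cursor=2
After op 6 (select(3,4) replace("")): buf='YPHD' cursor=3
After op 7 (select(2,4) replace("XQM")): buf='YPXQM' cursor=5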